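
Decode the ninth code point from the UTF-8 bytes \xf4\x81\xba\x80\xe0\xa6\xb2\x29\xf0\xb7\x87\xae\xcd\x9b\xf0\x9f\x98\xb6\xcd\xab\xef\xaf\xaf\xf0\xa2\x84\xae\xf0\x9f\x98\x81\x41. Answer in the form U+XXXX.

U+2212E

Offset 0: leading byte 0xF4 = 11110100 → 4-byte char #1 = F4 81 BA 80.
Offset 4: leading byte 0xE0 = 11100000 → 3-byte char #2 = E0 A6 B2.
Offset 7: leading byte 0x29 = 00101001 → 1-byte char #3 = 29.
Offset 8: leading byte 0xF0 = 11110000 → 4-byte char #4 = F0 B7 87 AE.
Offset 12: leading byte 0xCD = 11001101 → 2-byte char #5 = CD 9B.
Offset 14: leading byte 0xF0 = 11110000 → 4-byte char #6 = F0 9F 98 B6.
Offset 18: leading byte 0xCD = 11001101 → 2-byte char #7 = CD AB.
Offset 20: leading byte 0xEF = 11101111 → 3-byte char #8 = EF AF AF.
Offset 23: leading byte 0xF0 = 11110000 → 4-byte char #9 = F0 A2 84 AE.
Leading byte 0xF0 = 11110000 matches 11110xxx → 4-byte sequence.
Byte 1: 0xF0 = 11110000, payload 000 (3 bits).
Byte 2: 0xA2 = 10100010 (10xxxxxx ✓), payload 100010.
Byte 3: 0x84 = 10000100 (10xxxxxx ✓), payload 000100.
Byte 4: 0xAE = 10101110 (10xxxxxx ✓), payload 101110.
Concatenate: 000100010000100101110 = 0x2212E (21 bits → U+2212E).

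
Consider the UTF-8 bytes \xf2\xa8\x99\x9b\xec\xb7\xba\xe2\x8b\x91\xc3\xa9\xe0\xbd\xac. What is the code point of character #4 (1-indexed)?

U+00E9

Offset 0: leading byte 0xF2 = 11110010 → 4-byte char #1 = F2 A8 99 9B.
Offset 4: leading byte 0xEC = 11101100 → 3-byte char #2 = EC B7 BA.
Offset 7: leading byte 0xE2 = 11100010 → 3-byte char #3 = E2 8B 91.
Offset 10: leading byte 0xC3 = 11000011 → 2-byte char #4 = C3 A9.
Leading byte 0xC3 = 11000011 matches 110xxxxx → 2-byte sequence.
Byte 1: 0xC3 = 11000011, payload 00011 (5 bits).
Byte 2: 0xA9 = 10101001 (10xxxxxx ✓), payload 101001.
Concatenate: 00011101001 = 0xE9 (11 bits → U+00E9).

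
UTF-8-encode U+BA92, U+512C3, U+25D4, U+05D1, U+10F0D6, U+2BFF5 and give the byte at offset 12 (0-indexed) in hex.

U+BA92 → 3-byte form EB AA 92 at offsets 0–2.
U+512C3 → 4-byte form F1 91 8B 83 at offsets 3–6.
U+25D4 → 3-byte form E2 97 94 at offsets 7–9.
U+05D1 → 2-byte form D7 91 at offsets 10–11.
U+10F0D6 → 4-byte form F4 8F 83 96 at offsets 12–15.
Offset 12 falls in char 5's range; it's byte 1 of F4 8F 83 96 = 0xF4.

0xF4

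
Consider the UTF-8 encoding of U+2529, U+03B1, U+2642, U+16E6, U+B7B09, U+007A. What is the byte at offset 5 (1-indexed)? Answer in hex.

0xB1

1-indexed offset 5 is 0-indexed offset 4.
U+2529 → 3-byte form E2 94 A9 at offsets 0–2.
U+03B1 → 2-byte form CE B1 at offsets 3–4.
Offset 4 falls in char 2's range; it's byte 2 of CE B1 = 0xB1.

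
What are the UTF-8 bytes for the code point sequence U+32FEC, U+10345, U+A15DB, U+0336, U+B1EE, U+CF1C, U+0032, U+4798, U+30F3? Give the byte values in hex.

F0 B2 BF AC F0 90 8D 85 F2 A1 97 9B CC B6 EB 87 AE EC BC 9C 32 E4 9E 98 E3 83 B3

U+32FEC: 4-byte form → F0 B2 BF AC.
U+10345: 4-byte form → F0 90 8D 85.
U+A15DB: 4-byte form → F2 A1 97 9B.
U+0336: 2-byte form → CC B6.
U+B1EE: 3-byte form → EB 87 AE.
U+CF1C: 3-byte form → EC BC 9C.
U+0032: 1-byte form → 32.
U+4798: 3-byte form → E4 9E 98.
U+30F3: 3-byte form → E3 83 B3.
Concatenated (27 bytes): F0 B2 BF AC F0 90 8D 85 F2 A1 97 9B CC B6 EB 87 AE EC BC 9C 32 E4 9E 98 E3 83 B3.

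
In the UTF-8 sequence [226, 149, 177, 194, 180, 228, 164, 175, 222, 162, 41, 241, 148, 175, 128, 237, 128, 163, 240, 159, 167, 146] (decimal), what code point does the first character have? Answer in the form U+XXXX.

Offset 0: leading byte 0xE2 = 11100010 → 3-byte char #1 = E2 95 B1.
Leading byte 0xE2 = 11100010 matches 1110xxxx → 3-byte sequence.
Byte 1: 0xE2 = 11100010, payload 0010 (4 bits).
Byte 2: 0x95 = 10010101 (10xxxxxx ✓), payload 010101.
Byte 3: 0xB1 = 10110001 (10xxxxxx ✓), payload 110001.
Concatenate: 0010010101110001 = 0x2571 (16 bits → U+2571).

U+2571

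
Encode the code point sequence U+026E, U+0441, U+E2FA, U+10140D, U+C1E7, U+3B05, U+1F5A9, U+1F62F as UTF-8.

C9 AE D1 81 EE 8B BA F4 81 90 8D EC 87 A7 E3 AC 85 F0 9F 96 A9 F0 9F 98 AF

U+026E: 2-byte form → C9 AE.
U+0441: 2-byte form → D1 81.
U+E2FA: 3-byte form → EE 8B BA.
U+10140D: 4-byte form → F4 81 90 8D.
U+C1E7: 3-byte form → EC 87 A7.
U+3B05: 3-byte form → E3 AC 85.
U+1F5A9: 4-byte form → F0 9F 96 A9.
U+1F62F: 4-byte form → F0 9F 98 AF.
Concatenated (25 bytes): C9 AE D1 81 EE 8B BA F4 81 90 8D EC 87 A7 E3 AC 85 F0 9F 96 A9 F0 9F 98 AF.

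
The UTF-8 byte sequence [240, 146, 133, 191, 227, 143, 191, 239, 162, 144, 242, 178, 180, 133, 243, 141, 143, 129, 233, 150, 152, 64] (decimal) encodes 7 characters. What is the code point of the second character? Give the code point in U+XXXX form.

Offset 0: leading byte 0xF0 = 11110000 → 4-byte char #1 = F0 92 85 BF.
Offset 4: leading byte 0xE3 = 11100011 → 3-byte char #2 = E3 8F BF.
Leading byte 0xE3 = 11100011 matches 1110xxxx → 3-byte sequence.
Byte 1: 0xE3 = 11100011, payload 0011 (4 bits).
Byte 2: 0x8F = 10001111 (10xxxxxx ✓), payload 001111.
Byte 3: 0xBF = 10111111 (10xxxxxx ✓), payload 111111.
Concatenate: 0011001111111111 = 0x33FF (16 bits → U+33FF).

U+33FF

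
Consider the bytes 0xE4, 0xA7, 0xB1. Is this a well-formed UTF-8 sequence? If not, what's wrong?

Leading byte 0xE4 = 11100100 → 3-byte form.
Continuation bytes 0xA7=10100111, 0xB1=10110001 all match 10xxxxxx.
Decoded value 0x49F1 is ≥ 0x800 (shortest form) and not a surrogate.

valid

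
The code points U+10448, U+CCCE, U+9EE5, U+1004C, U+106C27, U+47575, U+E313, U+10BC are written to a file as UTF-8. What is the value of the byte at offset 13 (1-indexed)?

0x81

1-indexed offset 13 is 0-indexed offset 12.
U+10448 → 4-byte form F0 90 91 88 at offsets 0–3.
U+CCCE → 3-byte form EC B3 8E at offsets 4–6.
U+9EE5 → 3-byte form E9 BB A5 at offsets 7–9.
U+1004C → 4-byte form F0 90 81 8C at offsets 10–13.
Offset 12 falls in char 4's range; it's byte 3 of F0 90 81 8C = 0x81.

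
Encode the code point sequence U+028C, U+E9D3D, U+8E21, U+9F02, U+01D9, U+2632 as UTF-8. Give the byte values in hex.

CA 8C F3 A9 B4 BD E8 B8 A1 E9 BC 82 C7 99 E2 98 B2

U+028C: 2-byte form → CA 8C.
U+E9D3D: 4-byte form → F3 A9 B4 BD.
U+8E21: 3-byte form → E8 B8 A1.
U+9F02: 3-byte form → E9 BC 82.
U+01D9: 2-byte form → C7 99.
U+2632: 3-byte form → E2 98 B2.
Concatenated (17 bytes): CA 8C F3 A9 B4 BD E8 B8 A1 E9 BC 82 C7 99 E2 98 B2.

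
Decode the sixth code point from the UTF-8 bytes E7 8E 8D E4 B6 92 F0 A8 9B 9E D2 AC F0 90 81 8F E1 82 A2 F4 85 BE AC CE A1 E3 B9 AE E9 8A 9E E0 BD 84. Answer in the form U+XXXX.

U+10A2

Offset 0: leading byte 0xE7 = 11100111 → 3-byte char #1 = E7 8E 8D.
Offset 3: leading byte 0xE4 = 11100100 → 3-byte char #2 = E4 B6 92.
Offset 6: leading byte 0xF0 = 11110000 → 4-byte char #3 = F0 A8 9B 9E.
Offset 10: leading byte 0xD2 = 11010010 → 2-byte char #4 = D2 AC.
Offset 12: leading byte 0xF0 = 11110000 → 4-byte char #5 = F0 90 81 8F.
Offset 16: leading byte 0xE1 = 11100001 → 3-byte char #6 = E1 82 A2.
Leading byte 0xE1 = 11100001 matches 1110xxxx → 3-byte sequence.
Byte 1: 0xE1 = 11100001, payload 0001 (4 bits).
Byte 2: 0x82 = 10000010 (10xxxxxx ✓), payload 000010.
Byte 3: 0xA2 = 10100010 (10xxxxxx ✓), payload 100010.
Concatenate: 0001000010100010 = 0x10A2 (16 bits → U+10A2).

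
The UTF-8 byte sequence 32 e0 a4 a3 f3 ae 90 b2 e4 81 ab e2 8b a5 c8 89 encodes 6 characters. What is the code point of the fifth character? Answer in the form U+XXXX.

U+22E5

Offset 0: leading byte 0x32 = 00110010 → 1-byte char #1 = 32.
Offset 1: leading byte 0xE0 = 11100000 → 3-byte char #2 = E0 A4 A3.
Offset 4: leading byte 0xF3 = 11110011 → 4-byte char #3 = F3 AE 90 B2.
Offset 8: leading byte 0xE4 = 11100100 → 3-byte char #4 = E4 81 AB.
Offset 11: leading byte 0xE2 = 11100010 → 3-byte char #5 = E2 8B A5.
Leading byte 0xE2 = 11100010 matches 1110xxxx → 3-byte sequence.
Byte 1: 0xE2 = 11100010, payload 0010 (4 bits).
Byte 2: 0x8B = 10001011 (10xxxxxx ✓), payload 001011.
Byte 3: 0xA5 = 10100101 (10xxxxxx ✓), payload 100101.
Concatenate: 0010001011100101 = 0x22E5 (16 bits → U+22E5).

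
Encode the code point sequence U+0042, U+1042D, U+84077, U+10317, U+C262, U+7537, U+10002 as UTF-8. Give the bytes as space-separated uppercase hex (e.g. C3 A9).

U+0042: 1-byte form → 42.
U+1042D: 4-byte form → F0 90 90 AD.
U+84077: 4-byte form → F2 84 81 B7.
U+10317: 4-byte form → F0 90 8C 97.
U+C262: 3-byte form → EC 89 A2.
U+7537: 3-byte form → E7 94 B7.
U+10002: 4-byte form → F0 90 80 82.
Concatenated (23 bytes): 42 F0 90 90 AD F2 84 81 B7 F0 90 8C 97 EC 89 A2 E7 94 B7 F0 90 80 82.

42 F0 90 90 AD F2 84 81 B7 F0 90 8C 97 EC 89 A2 E7 94 B7 F0 90 80 82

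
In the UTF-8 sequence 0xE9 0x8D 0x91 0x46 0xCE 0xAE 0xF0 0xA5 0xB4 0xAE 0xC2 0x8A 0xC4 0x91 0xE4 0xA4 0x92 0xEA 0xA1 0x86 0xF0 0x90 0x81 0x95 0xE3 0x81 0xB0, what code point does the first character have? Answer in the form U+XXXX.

Offset 0: leading byte 0xE9 = 11101001 → 3-byte char #1 = E9 8D 91.
Leading byte 0xE9 = 11101001 matches 1110xxxx → 3-byte sequence.
Byte 1: 0xE9 = 11101001, payload 1001 (4 bits).
Byte 2: 0x8D = 10001101 (10xxxxxx ✓), payload 001101.
Byte 3: 0x91 = 10010001 (10xxxxxx ✓), payload 010001.
Concatenate: 1001001101010001 = 0x9351 (16 bits → U+9351).

U+9351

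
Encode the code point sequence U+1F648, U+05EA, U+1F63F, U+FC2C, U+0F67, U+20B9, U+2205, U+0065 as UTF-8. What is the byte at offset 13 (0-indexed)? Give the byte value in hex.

U+1F648 → 4-byte form F0 9F 99 88 at offsets 0–3.
U+05EA → 2-byte form D7 AA at offsets 4–5.
U+1F63F → 4-byte form F0 9F 98 BF at offsets 6–9.
U+FC2C → 3-byte form EF B0 AC at offsets 10–12.
U+0F67 → 3-byte form E0 BD A7 at offsets 13–15.
Offset 13 falls in char 5's range; it's byte 1 of E0 BD A7 = 0xE0.

0xE0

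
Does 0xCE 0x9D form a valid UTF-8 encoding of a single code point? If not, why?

valid

Leading byte 0xCE = 11001110 → 2-byte form.
Continuation bytes 0x9D=10011101 all match 10xxxxxx.
Decoded value 0x39D is ≥ 0x80 (shortest form) and not a surrogate.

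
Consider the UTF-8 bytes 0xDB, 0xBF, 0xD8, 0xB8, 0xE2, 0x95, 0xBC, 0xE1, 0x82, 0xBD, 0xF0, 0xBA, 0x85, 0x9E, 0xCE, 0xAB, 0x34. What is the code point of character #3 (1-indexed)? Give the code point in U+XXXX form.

U+257C

Offset 0: leading byte 0xDB = 11011011 → 2-byte char #1 = DB BF.
Offset 2: leading byte 0xD8 = 11011000 → 2-byte char #2 = D8 B8.
Offset 4: leading byte 0xE2 = 11100010 → 3-byte char #3 = E2 95 BC.
Leading byte 0xE2 = 11100010 matches 1110xxxx → 3-byte sequence.
Byte 1: 0xE2 = 11100010, payload 0010 (4 bits).
Byte 2: 0x95 = 10010101 (10xxxxxx ✓), payload 010101.
Byte 3: 0xBC = 10111100 (10xxxxxx ✓), payload 111100.
Concatenate: 0010010101111100 = 0x257C (16 bits → U+257C).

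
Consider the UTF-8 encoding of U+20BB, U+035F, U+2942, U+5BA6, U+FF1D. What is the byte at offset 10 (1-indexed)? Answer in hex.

1-indexed offset 10 is 0-indexed offset 9.
U+20BB → 3-byte form E2 82 BB at offsets 0–2.
U+035F → 2-byte form CD 9F at offsets 3–4.
U+2942 → 3-byte form E2 A5 82 at offsets 5–7.
U+5BA6 → 3-byte form E5 AE A6 at offsets 8–10.
Offset 9 falls in char 4's range; it's byte 2 of E5 AE A6 = 0xAE.

0xAE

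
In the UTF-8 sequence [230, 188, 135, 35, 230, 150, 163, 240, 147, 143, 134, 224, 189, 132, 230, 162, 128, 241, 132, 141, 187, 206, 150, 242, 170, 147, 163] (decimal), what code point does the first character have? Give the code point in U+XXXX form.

Offset 0: leading byte 0xE6 = 11100110 → 3-byte char #1 = E6 BC 87.
Leading byte 0xE6 = 11100110 matches 1110xxxx → 3-byte sequence.
Byte 1: 0xE6 = 11100110, payload 0110 (4 bits).
Byte 2: 0xBC = 10111100 (10xxxxxx ✓), payload 111100.
Byte 3: 0x87 = 10000111 (10xxxxxx ✓), payload 000111.
Concatenate: 0110111100000111 = 0x6F07 (16 bits → U+6F07).

U+6F07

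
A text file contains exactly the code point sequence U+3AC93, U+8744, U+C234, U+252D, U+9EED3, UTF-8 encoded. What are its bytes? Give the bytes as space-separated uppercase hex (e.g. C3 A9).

U+3AC93: 4-byte form → F0 BA B2 93.
U+8744: 3-byte form → E8 9D 84.
U+C234: 3-byte form → EC 88 B4.
U+252D: 3-byte form → E2 94 AD.
U+9EED3: 4-byte form → F2 9E BB 93.
Concatenated (17 bytes): F0 BA B2 93 E8 9D 84 EC 88 B4 E2 94 AD F2 9E BB 93.

F0 BA B2 93 E8 9D 84 EC 88 B4 E2 94 AD F2 9E BB 93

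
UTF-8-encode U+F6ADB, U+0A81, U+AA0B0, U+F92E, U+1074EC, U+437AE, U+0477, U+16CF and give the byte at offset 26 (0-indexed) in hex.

0x8F

U+F6ADB → 4-byte form F3 B6 AB 9B at offsets 0–3.
U+0A81 → 3-byte form E0 AA 81 at offsets 4–6.
U+AA0B0 → 4-byte form F2 AA 82 B0 at offsets 7–10.
U+F92E → 3-byte form EF A4 AE at offsets 11–13.
U+1074EC → 4-byte form F4 87 93 AC at offsets 14–17.
U+437AE → 4-byte form F1 83 9E AE at offsets 18–21.
U+0477 → 2-byte form D1 B7 at offsets 22–23.
U+16CF → 3-byte form E1 9B 8F at offsets 24–26.
Offset 26 falls in char 8's range; it's byte 3 of E1 9B 8F = 0x8F.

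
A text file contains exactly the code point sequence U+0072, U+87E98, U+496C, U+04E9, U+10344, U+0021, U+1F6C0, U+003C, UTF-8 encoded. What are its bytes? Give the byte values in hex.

U+0072: 1-byte form → 72.
U+87E98: 4-byte form → F2 87 BA 98.
U+496C: 3-byte form → E4 A5 AC.
U+04E9: 2-byte form → D3 A9.
U+10344: 4-byte form → F0 90 8D 84.
U+0021: 1-byte form → 21.
U+1F6C0: 4-byte form → F0 9F 9B 80.
U+003C: 1-byte form → 3C.
Concatenated (20 bytes): 72 F2 87 BA 98 E4 A5 AC D3 A9 F0 90 8D 84 21 F0 9F 9B 80 3C.

72 F2 87 BA 98 E4 A5 AC D3 A9 F0 90 8D 84 21 F0 9F 9B 80 3C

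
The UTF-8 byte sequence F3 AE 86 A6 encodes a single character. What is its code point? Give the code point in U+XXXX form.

U+EE1A6

Leading byte 0xF3 = 11110011 matches 11110xxx → 4-byte sequence.
Byte 1: 0xF3 = 11110011, payload 011 (3 bits).
Byte 2: 0xAE = 10101110 (10xxxxxx ✓), payload 101110.
Byte 3: 0x86 = 10000110 (10xxxxxx ✓), payload 000110.
Byte 4: 0xA6 = 10100110 (10xxxxxx ✓), payload 100110.
Concatenate: 011101110000110100110 = 0xEE1A6 (21 bits → U+EE1A6).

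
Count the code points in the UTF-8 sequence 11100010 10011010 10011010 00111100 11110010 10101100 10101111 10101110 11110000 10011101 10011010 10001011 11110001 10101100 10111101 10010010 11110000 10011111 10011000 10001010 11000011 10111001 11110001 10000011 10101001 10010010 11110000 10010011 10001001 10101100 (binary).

9

Byte at offset 0: 0xE2 = 11100010 → 3-byte char (#1). Advance 3.
Byte at offset 3: 0x3C = 00111100 → 1-byte char (#2). Advance 1.
Byte at offset 4: 0xF2 = 11110010 → 4-byte char (#3). Advance 4.
Byte at offset 8: 0xF0 = 11110000 → 4-byte char (#4). Advance 4.
Byte at offset 12: 0xF1 = 11110001 → 4-byte char (#5). Advance 4.
Byte at offset 16: 0xF0 = 11110000 → 4-byte char (#6). Advance 4.
Byte at offset 20: 0xC3 = 11000011 → 2-byte char (#7). Advance 2.
Byte at offset 22: 0xF1 = 11110001 → 4-byte char (#8). Advance 4.
Byte at offset 26: 0xF0 = 11110000 → 4-byte char (#9). Advance 4.
Reached end at offset 30 after 9 code points.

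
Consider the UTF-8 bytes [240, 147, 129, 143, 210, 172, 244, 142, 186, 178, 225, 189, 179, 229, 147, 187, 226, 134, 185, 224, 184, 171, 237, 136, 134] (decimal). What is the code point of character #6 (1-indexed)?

U+21B9

Offset 0: leading byte 0xF0 = 11110000 → 4-byte char #1 = F0 93 81 8F.
Offset 4: leading byte 0xD2 = 11010010 → 2-byte char #2 = D2 AC.
Offset 6: leading byte 0xF4 = 11110100 → 4-byte char #3 = F4 8E BA B2.
Offset 10: leading byte 0xE1 = 11100001 → 3-byte char #4 = E1 BD B3.
Offset 13: leading byte 0xE5 = 11100101 → 3-byte char #5 = E5 93 BB.
Offset 16: leading byte 0xE2 = 11100010 → 3-byte char #6 = E2 86 B9.
Leading byte 0xE2 = 11100010 matches 1110xxxx → 3-byte sequence.
Byte 1: 0xE2 = 11100010, payload 0010 (4 bits).
Byte 2: 0x86 = 10000110 (10xxxxxx ✓), payload 000110.
Byte 3: 0xB9 = 10111001 (10xxxxxx ✓), payload 111001.
Concatenate: 0010000110111001 = 0x21B9 (16 bits → U+21B9).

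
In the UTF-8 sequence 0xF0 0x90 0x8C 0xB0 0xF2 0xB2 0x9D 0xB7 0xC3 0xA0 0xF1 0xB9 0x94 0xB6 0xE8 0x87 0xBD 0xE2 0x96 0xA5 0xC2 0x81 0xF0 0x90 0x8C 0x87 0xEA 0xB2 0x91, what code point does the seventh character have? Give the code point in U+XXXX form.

U+0081

Offset 0: leading byte 0xF0 = 11110000 → 4-byte char #1 = F0 90 8C B0.
Offset 4: leading byte 0xF2 = 11110010 → 4-byte char #2 = F2 B2 9D B7.
Offset 8: leading byte 0xC3 = 11000011 → 2-byte char #3 = C3 A0.
Offset 10: leading byte 0xF1 = 11110001 → 4-byte char #4 = F1 B9 94 B6.
Offset 14: leading byte 0xE8 = 11101000 → 3-byte char #5 = E8 87 BD.
Offset 17: leading byte 0xE2 = 11100010 → 3-byte char #6 = E2 96 A5.
Offset 20: leading byte 0xC2 = 11000010 → 2-byte char #7 = C2 81.
Leading byte 0xC2 = 11000010 matches 110xxxxx → 2-byte sequence.
Byte 1: 0xC2 = 11000010, payload 00010 (5 bits).
Byte 2: 0x81 = 10000001 (10xxxxxx ✓), payload 000001.
Concatenate: 00010000001 = 0x81 (11 bits → U+0081).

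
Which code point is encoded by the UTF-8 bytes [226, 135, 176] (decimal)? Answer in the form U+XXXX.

U+21F0

Leading byte 0xE2 = 11100010 matches 1110xxxx → 3-byte sequence.
Byte 1: 0xE2 = 11100010, payload 0010 (4 bits).
Byte 2: 0x87 = 10000111 (10xxxxxx ✓), payload 000111.
Byte 3: 0xB0 = 10110000 (10xxxxxx ✓), payload 110000.
Concatenate: 0010000111110000 = 0x21F0 (16 bits → U+21F0).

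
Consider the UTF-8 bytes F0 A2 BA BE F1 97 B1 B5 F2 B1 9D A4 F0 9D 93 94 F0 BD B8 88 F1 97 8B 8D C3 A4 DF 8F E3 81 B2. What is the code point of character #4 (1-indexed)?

U+1D4D4

Offset 0: leading byte 0xF0 = 11110000 → 4-byte char #1 = F0 A2 BA BE.
Offset 4: leading byte 0xF1 = 11110001 → 4-byte char #2 = F1 97 B1 B5.
Offset 8: leading byte 0xF2 = 11110010 → 4-byte char #3 = F2 B1 9D A4.
Offset 12: leading byte 0xF0 = 11110000 → 4-byte char #4 = F0 9D 93 94.
Leading byte 0xF0 = 11110000 matches 11110xxx → 4-byte sequence.
Byte 1: 0xF0 = 11110000, payload 000 (3 bits).
Byte 2: 0x9D = 10011101 (10xxxxxx ✓), payload 011101.
Byte 3: 0x93 = 10010011 (10xxxxxx ✓), payload 010011.
Byte 4: 0x94 = 10010100 (10xxxxxx ✓), payload 010100.
Concatenate: 000011101010011010100 = 0x1D4D4 (21 bits → U+1D4D4).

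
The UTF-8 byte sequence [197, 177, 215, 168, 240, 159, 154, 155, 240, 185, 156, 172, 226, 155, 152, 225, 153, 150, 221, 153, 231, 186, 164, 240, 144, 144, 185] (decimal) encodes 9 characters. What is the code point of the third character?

Offset 0: leading byte 0xC5 = 11000101 → 2-byte char #1 = C5 B1.
Offset 2: leading byte 0xD7 = 11010111 → 2-byte char #2 = D7 A8.
Offset 4: leading byte 0xF0 = 11110000 → 4-byte char #3 = F0 9F 9A 9B.
Leading byte 0xF0 = 11110000 matches 11110xxx → 4-byte sequence.
Byte 1: 0xF0 = 11110000, payload 000 (3 bits).
Byte 2: 0x9F = 10011111 (10xxxxxx ✓), payload 011111.
Byte 3: 0x9A = 10011010 (10xxxxxx ✓), payload 011010.
Byte 4: 0x9B = 10011011 (10xxxxxx ✓), payload 011011.
Concatenate: 000011111011010011011 = 0x1F69B (21 bits → U+1F69B).

U+1F69B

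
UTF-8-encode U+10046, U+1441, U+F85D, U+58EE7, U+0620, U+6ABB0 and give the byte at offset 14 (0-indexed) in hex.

0xD8

U+10046 → 4-byte form F0 90 81 86 at offsets 0–3.
U+1441 → 3-byte form E1 91 81 at offsets 4–6.
U+F85D → 3-byte form EF A1 9D at offsets 7–9.
U+58EE7 → 4-byte form F1 98 BB A7 at offsets 10–13.
U+0620 → 2-byte form D8 A0 at offsets 14–15.
Offset 14 falls in char 5's range; it's byte 1 of D8 A0 = 0xD8.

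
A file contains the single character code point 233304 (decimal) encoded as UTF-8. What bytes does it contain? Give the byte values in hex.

U+38F58 = 0x38F58 = 233304 decimal. In range U+10000–U+10FFFF → 4-byte form: 11110xxx 10xxxxxx 10xxxxxx 10xxxxxx.
Binary (21 bits): 000111000111101011000.
Split 3+6+6+6: 000 | 111000 | 111101 | 011000.
Byte 1: 11110000 = 0xF0.
Byte 2: 10111000 = 0xB8.
Byte 3: 10111101 = 0xBD.
Byte 4: 10011000 = 0x98.

F0 B8 BD 98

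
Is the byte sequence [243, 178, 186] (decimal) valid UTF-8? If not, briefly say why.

invalid (sequence truncated)

Leading byte 0xF3 = 11110011 → 4-byte form, but only 3 bytes are present.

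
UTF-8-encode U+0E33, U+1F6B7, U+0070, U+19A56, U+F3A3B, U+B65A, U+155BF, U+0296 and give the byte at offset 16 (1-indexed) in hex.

1-indexed offset 16 is 0-indexed offset 15.
U+0E33 → 3-byte form E0 B8 B3 at offsets 0–2.
U+1F6B7 → 4-byte form F0 9F 9A B7 at offsets 3–6.
U+0070 → 1-byte form 70 at offsets 7–7.
U+19A56 → 4-byte form F0 99 A9 96 at offsets 8–11.
U+F3A3B → 4-byte form F3 B3 A8 BB at offsets 12–15.
Offset 15 falls in char 5's range; it's byte 4 of F3 B3 A8 BB = 0xBB.

0xBB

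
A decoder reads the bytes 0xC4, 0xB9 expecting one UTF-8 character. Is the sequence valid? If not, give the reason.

Leading byte 0xC4 = 11000100 → 2-byte form.
Continuation bytes 0xB9=10111001 all match 10xxxxxx.
Decoded value 0x139 is ≥ 0x80 (shortest form) and not a surrogate.

valid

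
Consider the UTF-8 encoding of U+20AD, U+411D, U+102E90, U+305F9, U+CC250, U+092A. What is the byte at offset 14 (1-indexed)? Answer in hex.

1-indexed offset 14 is 0-indexed offset 13.
U+20AD → 3-byte form E2 82 AD at offsets 0–2.
U+411D → 3-byte form E4 84 9D at offsets 3–5.
U+102E90 → 4-byte form F4 82 BA 90 at offsets 6–9.
U+305F9 → 4-byte form F0 B0 97 B9 at offsets 10–13.
Offset 13 falls in char 4's range; it's byte 4 of F0 B0 97 B9 = 0xB9.

0xB9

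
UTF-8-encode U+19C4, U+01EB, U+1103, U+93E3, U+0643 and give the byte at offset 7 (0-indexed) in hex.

0x83

U+19C4 → 3-byte form E1 A7 84 at offsets 0–2.
U+01EB → 2-byte form C7 AB at offsets 3–4.
U+1103 → 3-byte form E1 84 83 at offsets 5–7.
Offset 7 falls in char 3's range; it's byte 3 of E1 84 83 = 0x83.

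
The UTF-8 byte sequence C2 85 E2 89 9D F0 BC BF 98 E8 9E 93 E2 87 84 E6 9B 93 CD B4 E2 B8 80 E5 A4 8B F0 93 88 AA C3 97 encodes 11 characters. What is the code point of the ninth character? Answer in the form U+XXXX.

Offset 0: leading byte 0xC2 = 11000010 → 2-byte char #1 = C2 85.
Offset 2: leading byte 0xE2 = 11100010 → 3-byte char #2 = E2 89 9D.
Offset 5: leading byte 0xF0 = 11110000 → 4-byte char #3 = F0 BC BF 98.
Offset 9: leading byte 0xE8 = 11101000 → 3-byte char #4 = E8 9E 93.
Offset 12: leading byte 0xE2 = 11100010 → 3-byte char #5 = E2 87 84.
Offset 15: leading byte 0xE6 = 11100110 → 3-byte char #6 = E6 9B 93.
Offset 18: leading byte 0xCD = 11001101 → 2-byte char #7 = CD B4.
Offset 20: leading byte 0xE2 = 11100010 → 3-byte char #8 = E2 B8 80.
Offset 23: leading byte 0xE5 = 11100101 → 3-byte char #9 = E5 A4 8B.
Leading byte 0xE5 = 11100101 matches 1110xxxx → 3-byte sequence.
Byte 1: 0xE5 = 11100101, payload 0101 (4 bits).
Byte 2: 0xA4 = 10100100 (10xxxxxx ✓), payload 100100.
Byte 3: 0x8B = 10001011 (10xxxxxx ✓), payload 001011.
Concatenate: 0101100100001011 = 0x590B (16 bits → U+590B).

U+590B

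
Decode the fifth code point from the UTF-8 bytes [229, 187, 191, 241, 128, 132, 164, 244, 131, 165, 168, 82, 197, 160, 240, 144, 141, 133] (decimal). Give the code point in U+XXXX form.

Offset 0: leading byte 0xE5 = 11100101 → 3-byte char #1 = E5 BB BF.
Offset 3: leading byte 0xF1 = 11110001 → 4-byte char #2 = F1 80 84 A4.
Offset 7: leading byte 0xF4 = 11110100 → 4-byte char #3 = F4 83 A5 A8.
Offset 11: leading byte 0x52 = 01010010 → 1-byte char #4 = 52.
Offset 12: leading byte 0xC5 = 11000101 → 2-byte char #5 = C5 A0.
Leading byte 0xC5 = 11000101 matches 110xxxxx → 2-byte sequence.
Byte 1: 0xC5 = 11000101, payload 00101 (5 bits).
Byte 2: 0xA0 = 10100000 (10xxxxxx ✓), payload 100000.
Concatenate: 00101100000 = 0x160 (11 bits → U+0160).

U+0160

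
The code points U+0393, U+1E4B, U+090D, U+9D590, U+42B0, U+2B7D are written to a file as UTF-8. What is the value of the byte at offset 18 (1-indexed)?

0xBD

1-indexed offset 18 is 0-indexed offset 17.
U+0393 → 2-byte form CE 93 at offsets 0–1.
U+1E4B → 3-byte form E1 B9 8B at offsets 2–4.
U+090D → 3-byte form E0 A4 8D at offsets 5–7.
U+9D590 → 4-byte form F2 9D 96 90 at offsets 8–11.
U+42B0 → 3-byte form E4 8A B0 at offsets 12–14.
U+2B7D → 3-byte form E2 AD BD at offsets 15–17.
Offset 17 falls in char 6's range; it's byte 3 of E2 AD BD = 0xBD.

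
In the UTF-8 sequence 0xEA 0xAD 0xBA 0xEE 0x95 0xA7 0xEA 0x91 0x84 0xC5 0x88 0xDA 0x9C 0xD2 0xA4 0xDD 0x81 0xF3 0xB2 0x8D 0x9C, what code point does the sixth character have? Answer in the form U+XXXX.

Offset 0: leading byte 0xEA = 11101010 → 3-byte char #1 = EA AD BA.
Offset 3: leading byte 0xEE = 11101110 → 3-byte char #2 = EE 95 A7.
Offset 6: leading byte 0xEA = 11101010 → 3-byte char #3 = EA 91 84.
Offset 9: leading byte 0xC5 = 11000101 → 2-byte char #4 = C5 88.
Offset 11: leading byte 0xDA = 11011010 → 2-byte char #5 = DA 9C.
Offset 13: leading byte 0xD2 = 11010010 → 2-byte char #6 = D2 A4.
Leading byte 0xD2 = 11010010 matches 110xxxxx → 2-byte sequence.
Byte 1: 0xD2 = 11010010, payload 10010 (5 bits).
Byte 2: 0xA4 = 10100100 (10xxxxxx ✓), payload 100100.
Concatenate: 10010100100 = 0x4A4 (11 bits → U+04A4).

U+04A4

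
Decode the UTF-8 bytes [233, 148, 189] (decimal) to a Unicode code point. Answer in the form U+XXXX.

U+953D

Leading byte 0xE9 = 11101001 matches 1110xxxx → 3-byte sequence.
Byte 1: 0xE9 = 11101001, payload 1001 (4 bits).
Byte 2: 0x94 = 10010100 (10xxxxxx ✓), payload 010100.
Byte 3: 0xBD = 10111101 (10xxxxxx ✓), payload 111101.
Concatenate: 1001010100111101 = 0x953D (16 bits → U+953D).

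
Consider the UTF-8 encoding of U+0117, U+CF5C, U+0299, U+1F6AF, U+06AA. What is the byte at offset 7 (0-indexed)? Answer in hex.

0xF0

U+0117 → 2-byte form C4 97 at offsets 0–1.
U+CF5C → 3-byte form EC BD 9C at offsets 2–4.
U+0299 → 2-byte form CA 99 at offsets 5–6.
U+1F6AF → 4-byte form F0 9F 9A AF at offsets 7–10.
Offset 7 falls in char 4's range; it's byte 1 of F0 9F 9A AF = 0xF0.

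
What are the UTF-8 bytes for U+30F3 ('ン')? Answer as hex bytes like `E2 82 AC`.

U+30F3 = 0x30F3 = 12531 decimal. In range U+0800–U+FFFF → 3-byte form: 1110xxxx 10xxxxxx 10xxxxxx.
Binary (16 bits): 0011000011110011.
Split 4+6+6: 0011 | 000011 | 110011.
Byte 1: 11100011 = 0xE3.
Byte 2: 10000011 = 0x83.
Byte 3: 10110011 = 0xB3.

E3 83 B3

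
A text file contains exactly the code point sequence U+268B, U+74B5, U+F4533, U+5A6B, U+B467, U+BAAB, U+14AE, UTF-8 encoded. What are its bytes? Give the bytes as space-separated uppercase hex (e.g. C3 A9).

E2 9A 8B E7 92 B5 F3 B4 94 B3 E5 A9 AB EB 91 A7 EB AA AB E1 92 AE

U+268B: 3-byte form → E2 9A 8B.
U+74B5: 3-byte form → E7 92 B5.
U+F4533: 4-byte form → F3 B4 94 B3.
U+5A6B: 3-byte form → E5 A9 AB.
U+B467: 3-byte form → EB 91 A7.
U+BAAB: 3-byte form → EB AA AB.
U+14AE: 3-byte form → E1 92 AE.
Concatenated (22 bytes): E2 9A 8B E7 92 B5 F3 B4 94 B3 E5 A9 AB EB 91 A7 EB AA AB E1 92 AE.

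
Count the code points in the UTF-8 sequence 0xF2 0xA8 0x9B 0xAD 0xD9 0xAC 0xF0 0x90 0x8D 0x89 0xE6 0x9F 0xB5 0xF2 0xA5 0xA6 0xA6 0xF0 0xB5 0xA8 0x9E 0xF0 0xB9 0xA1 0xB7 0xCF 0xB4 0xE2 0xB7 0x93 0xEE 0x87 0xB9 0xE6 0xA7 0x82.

11

Byte at offset 0: 0xF2 = 11110010 → 4-byte char (#1). Advance 4.
Byte at offset 4: 0xD9 = 11011001 → 2-byte char (#2). Advance 2.
Byte at offset 6: 0xF0 = 11110000 → 4-byte char (#3). Advance 4.
Byte at offset 10: 0xE6 = 11100110 → 3-byte char (#4). Advance 3.
Byte at offset 13: 0xF2 = 11110010 → 4-byte char (#5). Advance 4.
Byte at offset 17: 0xF0 = 11110000 → 4-byte char (#6). Advance 4.
Byte at offset 21: 0xF0 = 11110000 → 4-byte char (#7). Advance 4.
Byte at offset 25: 0xCF = 11001111 → 2-byte char (#8). Advance 2.
Byte at offset 27: 0xE2 = 11100010 → 3-byte char (#9). Advance 3.
Byte at offset 30: 0xEE = 11101110 → 3-byte char (#10). Advance 3.
Byte at offset 33: 0xE6 = 11100110 → 3-byte char (#11). Advance 3.
Reached end at offset 36 after 11 code points.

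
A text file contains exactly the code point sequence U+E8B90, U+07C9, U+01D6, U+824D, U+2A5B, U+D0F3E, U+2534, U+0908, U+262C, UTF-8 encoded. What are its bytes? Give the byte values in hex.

U+E8B90: 4-byte form → F3 A8 AE 90.
U+07C9: 2-byte form → DF 89.
U+01D6: 2-byte form → C7 96.
U+824D: 3-byte form → E8 89 8D.
U+2A5B: 3-byte form → E2 A9 9B.
U+D0F3E: 4-byte form → F3 90 BC BE.
U+2534: 3-byte form → E2 94 B4.
U+0908: 3-byte form → E0 A4 88.
U+262C: 3-byte form → E2 98 AC.
Concatenated (27 bytes): F3 A8 AE 90 DF 89 C7 96 E8 89 8D E2 A9 9B F3 90 BC BE E2 94 B4 E0 A4 88 E2 98 AC.

F3 A8 AE 90 DF 89 C7 96 E8 89 8D E2 A9 9B F3 90 BC BE E2 94 B4 E0 A4 88 E2 98 AC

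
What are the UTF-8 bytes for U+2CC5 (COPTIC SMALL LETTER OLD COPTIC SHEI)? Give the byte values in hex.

E2 B3 85

U+2CC5 = 0x2CC5 = 11461 decimal. In range U+0800–U+FFFF → 3-byte form: 1110xxxx 10xxxxxx 10xxxxxx.
Binary (16 bits): 0010110011000101.
Split 4+6+6: 0010 | 110011 | 000101.
Byte 1: 11100010 = 0xE2.
Byte 2: 10110011 = 0xB3.
Byte 3: 10000101 = 0x85.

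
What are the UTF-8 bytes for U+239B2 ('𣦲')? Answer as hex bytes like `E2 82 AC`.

U+239B2 = 0x239B2 = 145842 decimal. In range U+10000–U+10FFFF → 4-byte form: 11110xxx 10xxxxxx 10xxxxxx 10xxxxxx.
Binary (21 bits): 000100011100110110010.
Split 3+6+6+6: 000 | 100011 | 100110 | 110010.
Byte 1: 11110000 = 0xF0.
Byte 2: 10100011 = 0xA3.
Byte 3: 10100110 = 0xA6.
Byte 4: 10110010 = 0xB2.

F0 A3 A6 B2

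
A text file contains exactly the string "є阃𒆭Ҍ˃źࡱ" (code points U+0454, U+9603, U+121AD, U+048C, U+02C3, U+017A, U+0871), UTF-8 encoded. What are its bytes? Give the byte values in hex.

D1 94 E9 98 83 F0 92 86 AD D2 8C CB 83 C5 BA E0 A1 B1

U+0454: 2-byte form → D1 94.
U+9603: 3-byte form → E9 98 83.
U+121AD: 4-byte form → F0 92 86 AD.
U+048C: 2-byte form → D2 8C.
U+02C3: 2-byte form → CB 83.
U+017A: 2-byte form → C5 BA.
U+0871: 3-byte form → E0 A1 B1.
Concatenated (18 bytes): D1 94 E9 98 83 F0 92 86 AD D2 8C CB 83 C5 BA E0 A1 B1.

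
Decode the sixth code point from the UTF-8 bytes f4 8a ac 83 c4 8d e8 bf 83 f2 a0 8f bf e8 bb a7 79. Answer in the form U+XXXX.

U+0079

Offset 0: leading byte 0xF4 = 11110100 → 4-byte char #1 = F4 8A AC 83.
Offset 4: leading byte 0xC4 = 11000100 → 2-byte char #2 = C4 8D.
Offset 6: leading byte 0xE8 = 11101000 → 3-byte char #3 = E8 BF 83.
Offset 9: leading byte 0xF2 = 11110010 → 4-byte char #4 = F2 A0 8F BF.
Offset 13: leading byte 0xE8 = 11101000 → 3-byte char #5 = E8 BB A7.
Offset 16: leading byte 0x79 = 01111001 → 1-byte char #6 = 79.
Leading byte 0x79 = 01111001 matches 0xxxxxxx → 1-byte sequence.
Byte 1: 0x79 = 01111001, payload 1111001 (7 bits).
Concatenate: 1111001 = 0x79 (7 bits → U+0079).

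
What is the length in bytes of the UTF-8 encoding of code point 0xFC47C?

U+FC47C = 0xFC47C. UTF-8 uses 1 byte below 0x80, 2 below 0x800, 3 below 0x10000, 4 up to 0x10FFFF. 0xFC47C is in U+10000–U+10FFFF → 4 bytes.

4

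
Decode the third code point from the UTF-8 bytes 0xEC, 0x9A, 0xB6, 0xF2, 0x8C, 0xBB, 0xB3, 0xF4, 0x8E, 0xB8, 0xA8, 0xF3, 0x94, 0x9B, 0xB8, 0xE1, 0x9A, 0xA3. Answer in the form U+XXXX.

U+10EE28

Offset 0: leading byte 0xEC = 11101100 → 3-byte char #1 = EC 9A B6.
Offset 3: leading byte 0xF2 = 11110010 → 4-byte char #2 = F2 8C BB B3.
Offset 7: leading byte 0xF4 = 11110100 → 4-byte char #3 = F4 8E B8 A8.
Leading byte 0xF4 = 11110100 matches 11110xxx → 4-byte sequence.
Byte 1: 0xF4 = 11110100, payload 100 (3 bits).
Byte 2: 0x8E = 10001110 (10xxxxxx ✓), payload 001110.
Byte 3: 0xB8 = 10111000 (10xxxxxx ✓), payload 111000.
Byte 4: 0xA8 = 10101000 (10xxxxxx ✓), payload 101000.
Concatenate: 100001110111000101000 = 0x10EE28 (21 bits → U+10EE28).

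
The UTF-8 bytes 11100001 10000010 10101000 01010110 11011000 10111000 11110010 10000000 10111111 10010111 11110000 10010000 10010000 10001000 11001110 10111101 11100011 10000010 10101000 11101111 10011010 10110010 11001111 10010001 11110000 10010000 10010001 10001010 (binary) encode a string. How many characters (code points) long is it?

10

Byte at offset 0: 0xE1 = 11100001 → 3-byte char (#1). Advance 3.
Byte at offset 3: 0x56 = 01010110 → 1-byte char (#2). Advance 1.
Byte at offset 4: 0xD8 = 11011000 → 2-byte char (#3). Advance 2.
Byte at offset 6: 0xF2 = 11110010 → 4-byte char (#4). Advance 4.
Byte at offset 10: 0xF0 = 11110000 → 4-byte char (#5). Advance 4.
Byte at offset 14: 0xCE = 11001110 → 2-byte char (#6). Advance 2.
Byte at offset 16: 0xE3 = 11100011 → 3-byte char (#7). Advance 3.
Byte at offset 19: 0xEF = 11101111 → 3-byte char (#8). Advance 3.
Byte at offset 22: 0xCF = 11001111 → 2-byte char (#9). Advance 2.
Byte at offset 24: 0xF0 = 11110000 → 4-byte char (#10). Advance 4.
Reached end at offset 28 after 10 code points.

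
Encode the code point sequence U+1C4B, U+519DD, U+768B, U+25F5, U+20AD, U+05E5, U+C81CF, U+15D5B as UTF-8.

U+1C4B: 3-byte form → E1 B1 8B.
U+519DD: 4-byte form → F1 91 A7 9D.
U+768B: 3-byte form → E7 9A 8B.
U+25F5: 3-byte form → E2 97 B5.
U+20AD: 3-byte form → E2 82 AD.
U+05E5: 2-byte form → D7 A5.
U+C81CF: 4-byte form → F3 88 87 8F.
U+15D5B: 4-byte form → F0 95 B5 9B.
Concatenated (26 bytes): E1 B1 8B F1 91 A7 9D E7 9A 8B E2 97 B5 E2 82 AD D7 A5 F3 88 87 8F F0 95 B5 9B.

E1 B1 8B F1 91 A7 9D E7 9A 8B E2 97 B5 E2 82 AD D7 A5 F3 88 87 8F F0 95 B5 9B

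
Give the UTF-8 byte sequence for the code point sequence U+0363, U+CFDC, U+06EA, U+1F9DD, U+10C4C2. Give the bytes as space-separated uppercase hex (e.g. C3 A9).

CD A3 EC BF 9C DB AA F0 9F A7 9D F4 8C 93 82

U+0363: 2-byte form → CD A3.
U+CFDC: 3-byte form → EC BF 9C.
U+06EA: 2-byte form → DB AA.
U+1F9DD: 4-byte form → F0 9F A7 9D.
U+10C4C2: 4-byte form → F4 8C 93 82.
Concatenated (15 bytes): CD A3 EC BF 9C DB AA F0 9F A7 9D F4 8C 93 82.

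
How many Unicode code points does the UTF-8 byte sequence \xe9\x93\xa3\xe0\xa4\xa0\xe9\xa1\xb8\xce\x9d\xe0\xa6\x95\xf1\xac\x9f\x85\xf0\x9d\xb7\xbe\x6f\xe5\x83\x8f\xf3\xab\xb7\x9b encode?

10

Byte at offset 0: 0xE9 = 11101001 → 3-byte char (#1). Advance 3.
Byte at offset 3: 0xE0 = 11100000 → 3-byte char (#2). Advance 3.
Byte at offset 6: 0xE9 = 11101001 → 3-byte char (#3). Advance 3.
Byte at offset 9: 0xCE = 11001110 → 2-byte char (#4). Advance 2.
Byte at offset 11: 0xE0 = 11100000 → 3-byte char (#5). Advance 3.
Byte at offset 14: 0xF1 = 11110001 → 4-byte char (#6). Advance 4.
Byte at offset 18: 0xF0 = 11110000 → 4-byte char (#7). Advance 4.
Byte at offset 22: 0x6F = 01101111 → 1-byte char (#8). Advance 1.
Byte at offset 23: 0xE5 = 11100101 → 3-byte char (#9). Advance 3.
Byte at offset 26: 0xF3 = 11110011 → 4-byte char (#10). Advance 4.
Reached end at offset 30 after 10 code points.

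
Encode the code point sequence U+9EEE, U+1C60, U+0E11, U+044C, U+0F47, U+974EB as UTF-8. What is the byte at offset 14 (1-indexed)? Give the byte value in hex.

0x87

1-indexed offset 14 is 0-indexed offset 13.
U+9EEE → 3-byte form E9 BB AE at offsets 0–2.
U+1C60 → 3-byte form E1 B1 A0 at offsets 3–5.
U+0E11 → 3-byte form E0 B8 91 at offsets 6–8.
U+044C → 2-byte form D1 8C at offsets 9–10.
U+0F47 → 3-byte form E0 BD 87 at offsets 11–13.
Offset 13 falls in char 5's range; it's byte 3 of E0 BD 87 = 0x87.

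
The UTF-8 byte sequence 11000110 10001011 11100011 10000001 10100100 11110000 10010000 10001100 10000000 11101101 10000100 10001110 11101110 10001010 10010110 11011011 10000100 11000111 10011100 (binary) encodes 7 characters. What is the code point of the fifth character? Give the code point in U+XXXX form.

U+E296

Offset 0: leading byte 0xC6 = 11000110 → 2-byte char #1 = C6 8B.
Offset 2: leading byte 0xE3 = 11100011 → 3-byte char #2 = E3 81 A4.
Offset 5: leading byte 0xF0 = 11110000 → 4-byte char #3 = F0 90 8C 80.
Offset 9: leading byte 0xED = 11101101 → 3-byte char #4 = ED 84 8E.
Offset 12: leading byte 0xEE = 11101110 → 3-byte char #5 = EE 8A 96.
Leading byte 0xEE = 11101110 matches 1110xxxx → 3-byte sequence.
Byte 1: 0xEE = 11101110, payload 1110 (4 bits).
Byte 2: 0x8A = 10001010 (10xxxxxx ✓), payload 001010.
Byte 3: 0x96 = 10010110 (10xxxxxx ✓), payload 010110.
Concatenate: 1110001010010110 = 0xE296 (16 bits → U+E296).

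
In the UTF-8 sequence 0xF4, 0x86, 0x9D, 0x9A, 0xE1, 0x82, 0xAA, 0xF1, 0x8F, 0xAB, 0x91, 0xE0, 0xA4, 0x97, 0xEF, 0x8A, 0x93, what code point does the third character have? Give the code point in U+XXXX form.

Offset 0: leading byte 0xF4 = 11110100 → 4-byte char #1 = F4 86 9D 9A.
Offset 4: leading byte 0xE1 = 11100001 → 3-byte char #2 = E1 82 AA.
Offset 7: leading byte 0xF1 = 11110001 → 4-byte char #3 = F1 8F AB 91.
Leading byte 0xF1 = 11110001 matches 11110xxx → 4-byte sequence.
Byte 1: 0xF1 = 11110001, payload 001 (3 bits).
Byte 2: 0x8F = 10001111 (10xxxxxx ✓), payload 001111.
Byte 3: 0xAB = 10101011 (10xxxxxx ✓), payload 101011.
Byte 4: 0x91 = 10010001 (10xxxxxx ✓), payload 010001.
Concatenate: 001001111101011010001 = 0x4FAD1 (21 bits → U+4FAD1).

U+4FAD1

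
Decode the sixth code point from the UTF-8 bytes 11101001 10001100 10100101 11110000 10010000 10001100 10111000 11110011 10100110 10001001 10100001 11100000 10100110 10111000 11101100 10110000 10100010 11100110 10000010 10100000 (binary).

Offset 0: leading byte 0xE9 = 11101001 → 3-byte char #1 = E9 8C A5.
Offset 3: leading byte 0xF0 = 11110000 → 4-byte char #2 = F0 90 8C B8.
Offset 7: leading byte 0xF3 = 11110011 → 4-byte char #3 = F3 A6 89 A1.
Offset 11: leading byte 0xE0 = 11100000 → 3-byte char #4 = E0 A6 B8.
Offset 14: leading byte 0xEC = 11101100 → 3-byte char #5 = EC B0 A2.
Offset 17: leading byte 0xE6 = 11100110 → 3-byte char #6 = E6 82 A0.
Leading byte 0xE6 = 11100110 matches 1110xxxx → 3-byte sequence.
Byte 1: 0xE6 = 11100110, payload 0110 (4 bits).
Byte 2: 0x82 = 10000010 (10xxxxxx ✓), payload 000010.
Byte 3: 0xA0 = 10100000 (10xxxxxx ✓), payload 100000.
Concatenate: 0110000010100000 = 0x60A0 (16 bits → U+60A0).

U+60A0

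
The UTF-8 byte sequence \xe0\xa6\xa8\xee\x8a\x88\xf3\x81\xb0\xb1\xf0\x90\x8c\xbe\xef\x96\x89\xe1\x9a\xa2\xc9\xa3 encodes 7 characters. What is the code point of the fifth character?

U+F589

Offset 0: leading byte 0xE0 = 11100000 → 3-byte char #1 = E0 A6 A8.
Offset 3: leading byte 0xEE = 11101110 → 3-byte char #2 = EE 8A 88.
Offset 6: leading byte 0xF3 = 11110011 → 4-byte char #3 = F3 81 B0 B1.
Offset 10: leading byte 0xF0 = 11110000 → 4-byte char #4 = F0 90 8C BE.
Offset 14: leading byte 0xEF = 11101111 → 3-byte char #5 = EF 96 89.
Leading byte 0xEF = 11101111 matches 1110xxxx → 3-byte sequence.
Byte 1: 0xEF = 11101111, payload 1111 (4 bits).
Byte 2: 0x96 = 10010110 (10xxxxxx ✓), payload 010110.
Byte 3: 0x89 = 10001001 (10xxxxxx ✓), payload 001001.
Concatenate: 1111010110001001 = 0xF589 (16 bits → U+F589).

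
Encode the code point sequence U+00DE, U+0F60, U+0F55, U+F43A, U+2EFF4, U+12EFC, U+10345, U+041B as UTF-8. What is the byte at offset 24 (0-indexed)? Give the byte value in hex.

0x9B

U+00DE → 2-byte form C3 9E at offsets 0–1.
U+0F60 → 3-byte form E0 BD A0 at offsets 2–4.
U+0F55 → 3-byte form E0 BD 95 at offsets 5–7.
U+F43A → 3-byte form EF 90 BA at offsets 8–10.
U+2EFF4 → 4-byte form F0 AE BF B4 at offsets 11–14.
U+12EFC → 4-byte form F0 92 BB BC at offsets 15–18.
U+10345 → 4-byte form F0 90 8D 85 at offsets 19–22.
U+041B → 2-byte form D0 9B at offsets 23–24.
Offset 24 falls in char 8's range; it's byte 2 of D0 9B = 0x9B.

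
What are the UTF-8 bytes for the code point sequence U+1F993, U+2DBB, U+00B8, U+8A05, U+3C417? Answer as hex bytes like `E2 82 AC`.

U+1F993: 4-byte form → F0 9F A6 93.
U+2DBB: 3-byte form → E2 B6 BB.
U+00B8: 2-byte form → C2 B8.
U+8A05: 3-byte form → E8 A8 85.
U+3C417: 4-byte form → F0 BC 90 97.
Concatenated (16 bytes): F0 9F A6 93 E2 B6 BB C2 B8 E8 A8 85 F0 BC 90 97.

F0 9F A6 93 E2 B6 BB C2 B8 E8 A8 85 F0 BC 90 97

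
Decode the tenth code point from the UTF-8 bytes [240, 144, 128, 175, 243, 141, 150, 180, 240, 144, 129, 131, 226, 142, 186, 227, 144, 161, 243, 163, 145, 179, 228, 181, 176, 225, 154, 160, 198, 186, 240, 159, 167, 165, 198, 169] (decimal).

Offset 0: leading byte 0xF0 = 11110000 → 4-byte char #1 = F0 90 80 AF.
Offset 4: leading byte 0xF3 = 11110011 → 4-byte char #2 = F3 8D 96 B4.
Offset 8: leading byte 0xF0 = 11110000 → 4-byte char #3 = F0 90 81 83.
Offset 12: leading byte 0xE2 = 11100010 → 3-byte char #4 = E2 8E BA.
Offset 15: leading byte 0xE3 = 11100011 → 3-byte char #5 = E3 90 A1.
Offset 18: leading byte 0xF3 = 11110011 → 4-byte char #6 = F3 A3 91 B3.
Offset 22: leading byte 0xE4 = 11100100 → 3-byte char #7 = E4 B5 B0.
Offset 25: leading byte 0xE1 = 11100001 → 3-byte char #8 = E1 9A A0.
Offset 28: leading byte 0xC6 = 11000110 → 2-byte char #9 = C6 BA.
Offset 30: leading byte 0xF0 = 11110000 → 4-byte char #10 = F0 9F A7 A5.
Leading byte 0xF0 = 11110000 matches 11110xxx → 4-byte sequence.
Byte 1: 0xF0 = 11110000, payload 000 (3 bits).
Byte 2: 0x9F = 10011111 (10xxxxxx ✓), payload 011111.
Byte 3: 0xA7 = 10100111 (10xxxxxx ✓), payload 100111.
Byte 4: 0xA5 = 10100101 (10xxxxxx ✓), payload 100101.
Concatenate: 000011111100111100101 = 0x1F9E5 (21 bits → U+1F9E5).

U+1F9E5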